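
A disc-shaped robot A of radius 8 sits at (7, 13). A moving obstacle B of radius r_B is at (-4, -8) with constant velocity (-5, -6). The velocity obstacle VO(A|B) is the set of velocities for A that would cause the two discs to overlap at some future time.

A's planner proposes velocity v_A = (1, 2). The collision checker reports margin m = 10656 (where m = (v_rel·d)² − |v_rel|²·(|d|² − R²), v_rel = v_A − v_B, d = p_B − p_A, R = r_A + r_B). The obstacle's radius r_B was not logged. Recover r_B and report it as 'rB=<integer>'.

m = 10656
d = (-11, -21);  v_rel = (6, 8),  |v_rel|² = 100
v_rel×d = (6)·(-21) − (8)·(-11) = -38
since m = R²·100 − (-38)²:  R² = (1444 + 10656) / 100 = 121
R = √121 = 11  ⇒  r_B = 11 − 8 = 3

rB=3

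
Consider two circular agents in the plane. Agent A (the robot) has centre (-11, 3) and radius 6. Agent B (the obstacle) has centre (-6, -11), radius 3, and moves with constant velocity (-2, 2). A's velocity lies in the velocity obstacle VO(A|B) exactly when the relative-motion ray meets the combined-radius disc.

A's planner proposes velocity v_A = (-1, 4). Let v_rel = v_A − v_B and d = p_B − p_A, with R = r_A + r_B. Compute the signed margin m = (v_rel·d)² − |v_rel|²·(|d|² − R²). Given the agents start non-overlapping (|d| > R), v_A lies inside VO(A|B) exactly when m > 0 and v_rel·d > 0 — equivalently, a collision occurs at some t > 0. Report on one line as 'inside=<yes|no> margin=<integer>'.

d = (5, -14),  |d|² = 221;  R = 6+3 = 9,  c = 221−9² = 140
v_rel = (1, 2),  |v_rel|² = 5;  v_rel·d = (1)·(5) + (2)·(-14) = -23
5·t² + 46·t + 140 = 0  ⇒  m = (-23)² − 5·140 = -171
m = -171 < 0,  v_rel·d = -23 < 0  ⇒  outside

inside=no margin=-171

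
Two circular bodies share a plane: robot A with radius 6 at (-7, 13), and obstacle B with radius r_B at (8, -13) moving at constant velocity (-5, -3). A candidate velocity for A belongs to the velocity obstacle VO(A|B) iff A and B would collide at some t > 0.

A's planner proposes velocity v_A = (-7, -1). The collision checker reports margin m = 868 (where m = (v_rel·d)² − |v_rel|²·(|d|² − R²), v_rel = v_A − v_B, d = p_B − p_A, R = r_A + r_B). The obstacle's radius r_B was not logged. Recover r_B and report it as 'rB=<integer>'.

m = 868
d = (15, -26);  v_rel = (-2, 2),  |v_rel|² = 8
v_rel×d = (-2)·(-26) − (2)·(15) = 22
since m = R²·8 − 22²:  R² = (484 + 868) / 8 = 169
R = √169 = 13  ⇒  r_B = 13 − 6 = 7

rB=7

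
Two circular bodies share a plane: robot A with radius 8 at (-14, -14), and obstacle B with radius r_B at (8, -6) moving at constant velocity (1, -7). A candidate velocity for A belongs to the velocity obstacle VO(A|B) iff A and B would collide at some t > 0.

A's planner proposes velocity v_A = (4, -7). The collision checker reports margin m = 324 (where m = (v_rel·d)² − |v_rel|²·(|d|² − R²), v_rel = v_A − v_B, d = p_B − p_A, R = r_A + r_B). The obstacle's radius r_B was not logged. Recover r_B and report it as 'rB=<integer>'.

m = 324
d = (22, 8);  v_rel = (3, 0),  |v_rel|² = 9
v_rel×d = (3)·(8) − (0)·(22) = 24
since m = R²·9 − 24²:  R² = (576 + 324) / 9 = 100
R = √100 = 10  ⇒  r_B = 10 − 8 = 2

rB=2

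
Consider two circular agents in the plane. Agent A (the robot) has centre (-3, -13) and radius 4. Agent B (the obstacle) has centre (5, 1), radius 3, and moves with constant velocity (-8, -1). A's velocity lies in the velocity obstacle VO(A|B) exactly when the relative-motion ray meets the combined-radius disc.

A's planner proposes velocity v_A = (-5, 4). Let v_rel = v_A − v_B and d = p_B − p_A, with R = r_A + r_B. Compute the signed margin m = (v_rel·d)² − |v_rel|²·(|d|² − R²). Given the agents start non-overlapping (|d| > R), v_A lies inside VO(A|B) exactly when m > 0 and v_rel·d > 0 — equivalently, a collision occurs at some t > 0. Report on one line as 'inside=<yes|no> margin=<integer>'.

d = (8, 14),  |d|² = 260;  R = 4+3 = 7,  c = 260−7² = 211
v_rel = (3, 5),  |v_rel|² = 34;  v_rel·d = (3)·(8) + (5)·(14) = 94
34·t² − 188·t + 211 = 0  ⇒  m = 94² − 34·211 = 1662
m = 1662 > 0,  v_rel·d = 94 > 0  ⇒  inside

inside=yes margin=1662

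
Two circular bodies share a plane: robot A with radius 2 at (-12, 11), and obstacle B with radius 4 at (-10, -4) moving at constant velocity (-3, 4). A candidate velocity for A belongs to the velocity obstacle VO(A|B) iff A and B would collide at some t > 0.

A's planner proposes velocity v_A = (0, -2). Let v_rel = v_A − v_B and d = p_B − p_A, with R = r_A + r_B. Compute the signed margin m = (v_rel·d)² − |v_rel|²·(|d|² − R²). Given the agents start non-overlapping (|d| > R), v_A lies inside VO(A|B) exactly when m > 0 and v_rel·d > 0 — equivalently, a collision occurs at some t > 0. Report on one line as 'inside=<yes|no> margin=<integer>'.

d = (2, -15),  |d|² = 229;  R = 2+4 = 6,  c = 229−6² = 193
v_rel = (3, -6),  |v_rel|² = 45;  v_rel·d = (3)·(2) + (-6)·(-15) = 96
45·t² − 192·t + 193 = 0  ⇒  m = 96² − 45·193 = 531
m = 531 > 0,  v_rel·d = 96 > 0  ⇒  inside

inside=yes margin=531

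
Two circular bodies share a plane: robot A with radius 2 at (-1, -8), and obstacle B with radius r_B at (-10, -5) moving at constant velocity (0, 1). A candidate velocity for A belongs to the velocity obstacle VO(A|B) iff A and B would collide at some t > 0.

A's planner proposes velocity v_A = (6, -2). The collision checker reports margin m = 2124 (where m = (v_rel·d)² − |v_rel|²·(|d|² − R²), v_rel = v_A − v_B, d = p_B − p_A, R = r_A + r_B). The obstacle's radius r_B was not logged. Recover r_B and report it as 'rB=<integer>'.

m = 2124
d = (-9, 3);  v_rel = (6, -3),  |v_rel|² = 45
v_rel×d = (6)·(3) − (-3)·(-9) = -9
since m = R²·45 − (-9)²:  R² = (81 + 2124) / 45 = 49
R = √49 = 7  ⇒  r_B = 7 − 2 = 5

rB=5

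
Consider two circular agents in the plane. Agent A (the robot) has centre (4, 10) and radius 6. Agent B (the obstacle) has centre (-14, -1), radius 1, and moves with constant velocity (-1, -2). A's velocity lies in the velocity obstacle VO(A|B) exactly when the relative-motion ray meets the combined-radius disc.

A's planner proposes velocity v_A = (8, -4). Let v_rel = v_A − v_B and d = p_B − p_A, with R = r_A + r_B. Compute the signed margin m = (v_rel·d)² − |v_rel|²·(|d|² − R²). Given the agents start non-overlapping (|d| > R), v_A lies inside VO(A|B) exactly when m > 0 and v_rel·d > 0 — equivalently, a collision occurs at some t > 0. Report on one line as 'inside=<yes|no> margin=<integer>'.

d = (-18, -11),  |d|² = 445;  R = 6+1 = 7,  c = 445−7² = 396
v_rel = (9, -2),  |v_rel|² = 85;  v_rel·d = (9)·(-18) + (-2)·(-11) = -140
85·t² + 280·t + 396 = 0  ⇒  m = (-140)² − 85·396 = -14060
m = -14060 < 0,  v_rel·d = -140 < 0  ⇒  outside

inside=no margin=-14060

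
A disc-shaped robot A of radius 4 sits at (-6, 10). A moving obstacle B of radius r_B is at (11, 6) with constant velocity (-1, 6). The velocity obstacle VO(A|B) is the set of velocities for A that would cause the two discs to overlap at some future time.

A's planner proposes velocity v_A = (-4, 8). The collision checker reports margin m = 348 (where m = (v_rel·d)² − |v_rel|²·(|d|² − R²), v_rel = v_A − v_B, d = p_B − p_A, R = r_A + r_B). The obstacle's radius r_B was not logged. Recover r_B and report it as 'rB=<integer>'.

m = 348
d = (17, -4);  v_rel = (-3, 2),  |v_rel|² = 13
v_rel×d = (-3)·(-4) − (2)·(17) = -22
since m = R²·13 − (-22)²:  R² = (484 + 348) / 13 = 64
R = √64 = 8  ⇒  r_B = 8 − 4 = 4

rB=4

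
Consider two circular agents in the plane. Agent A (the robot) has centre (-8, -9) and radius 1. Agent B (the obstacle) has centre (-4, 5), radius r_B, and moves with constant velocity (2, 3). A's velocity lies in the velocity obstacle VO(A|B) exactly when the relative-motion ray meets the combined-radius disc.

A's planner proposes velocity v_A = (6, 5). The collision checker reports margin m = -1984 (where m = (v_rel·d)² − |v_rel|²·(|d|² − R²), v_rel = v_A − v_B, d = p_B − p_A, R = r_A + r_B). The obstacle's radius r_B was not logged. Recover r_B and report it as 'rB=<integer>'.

m = -1984
d = (4, 14);  v_rel = (4, 2),  |v_rel|² = 20
v_rel×d = (4)·(14) − (2)·(4) = 48
since m = R²·20 − 48²:  R² = (2304 + -1984) / 20 = 16
R = √16 = 4  ⇒  r_B = 4 − 1 = 3

rB=3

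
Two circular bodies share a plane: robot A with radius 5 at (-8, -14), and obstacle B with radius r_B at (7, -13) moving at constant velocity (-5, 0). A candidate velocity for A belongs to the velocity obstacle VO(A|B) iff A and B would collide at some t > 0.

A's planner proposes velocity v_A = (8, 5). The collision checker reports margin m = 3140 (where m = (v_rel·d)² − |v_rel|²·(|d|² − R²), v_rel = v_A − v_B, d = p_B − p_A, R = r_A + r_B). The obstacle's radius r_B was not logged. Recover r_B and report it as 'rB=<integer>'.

m = 3140
d = (15, 1);  v_rel = (13, 5),  |v_rel|² = 194
v_rel×d = (13)·(1) − (5)·(15) = -62
since m = R²·194 − (-62)²:  R² = (3844 + 3140) / 194 = 36
R = √36 = 6  ⇒  r_B = 6 − 5 = 1

rB=1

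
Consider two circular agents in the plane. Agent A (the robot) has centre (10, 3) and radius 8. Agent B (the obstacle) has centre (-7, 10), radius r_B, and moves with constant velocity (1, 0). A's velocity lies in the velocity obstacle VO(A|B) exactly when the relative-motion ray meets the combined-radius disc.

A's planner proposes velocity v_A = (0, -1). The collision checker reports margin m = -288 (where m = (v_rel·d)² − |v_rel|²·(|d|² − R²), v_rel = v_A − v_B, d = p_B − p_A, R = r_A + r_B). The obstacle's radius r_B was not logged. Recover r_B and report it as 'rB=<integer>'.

m = -288
d = (-17, 7);  v_rel = (-1, -1),  |v_rel|² = 2
v_rel×d = (-1)·(7) − (-1)·(-17) = -24
since m = R²·2 − (-24)²:  R² = (576 + -288) / 2 = 144
R = √144 = 12  ⇒  r_B = 12 − 8 = 4

rB=4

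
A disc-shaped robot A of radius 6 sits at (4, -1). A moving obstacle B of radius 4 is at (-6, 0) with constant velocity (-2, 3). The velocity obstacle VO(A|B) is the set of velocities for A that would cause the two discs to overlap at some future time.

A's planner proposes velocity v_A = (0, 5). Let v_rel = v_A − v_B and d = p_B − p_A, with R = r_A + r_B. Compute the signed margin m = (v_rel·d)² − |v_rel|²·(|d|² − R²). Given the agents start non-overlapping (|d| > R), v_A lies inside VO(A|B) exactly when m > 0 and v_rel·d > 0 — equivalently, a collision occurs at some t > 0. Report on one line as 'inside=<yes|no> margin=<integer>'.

d = (-10, 1),  |d|² = 101;  R = 6+4 = 10,  c = 101−10² = 1
v_rel = (2, 2),  |v_rel|² = 8;  v_rel·d = (2)·(-10) + (2)·(1) = -18
8·t² + 36·t + 1 = 0  ⇒  m = (-18)² − 8·1 = 316
m = 316 > 0,  v_rel·d = -18 < 0  ⇒  outside

inside=no margin=316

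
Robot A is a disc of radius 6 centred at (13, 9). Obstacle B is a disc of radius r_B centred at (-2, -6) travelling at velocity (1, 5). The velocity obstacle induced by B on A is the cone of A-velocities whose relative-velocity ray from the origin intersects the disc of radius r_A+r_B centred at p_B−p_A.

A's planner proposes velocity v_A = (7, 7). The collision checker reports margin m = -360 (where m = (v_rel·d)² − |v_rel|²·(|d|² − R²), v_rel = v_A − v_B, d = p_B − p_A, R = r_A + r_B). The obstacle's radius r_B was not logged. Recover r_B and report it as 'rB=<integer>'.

m = -360
d = (-15, -15);  v_rel = (6, 2),  |v_rel|² = 40
v_rel×d = (6)·(-15) − (2)·(-15) = -60
since m = R²·40 − (-60)²:  R² = (3600 + -360) / 40 = 81
R = √81 = 9  ⇒  r_B = 9 − 6 = 3

rB=3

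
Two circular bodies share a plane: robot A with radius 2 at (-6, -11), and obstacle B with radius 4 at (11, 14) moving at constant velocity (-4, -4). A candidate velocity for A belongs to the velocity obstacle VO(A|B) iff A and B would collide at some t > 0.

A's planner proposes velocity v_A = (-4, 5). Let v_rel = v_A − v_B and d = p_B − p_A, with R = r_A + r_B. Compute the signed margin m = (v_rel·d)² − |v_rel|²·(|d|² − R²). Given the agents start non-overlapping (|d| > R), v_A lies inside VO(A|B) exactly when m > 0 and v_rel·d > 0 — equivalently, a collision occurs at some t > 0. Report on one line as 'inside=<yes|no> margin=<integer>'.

d = (17, 25),  |d|² = 914;  R = 2+4 = 6,  c = 914−6² = 878
v_rel = (0, 9),  |v_rel|² = 81;  v_rel·d = (0)·(17) + (9)·(25) = 225
81·t² − 450·t + 878 = 0  ⇒  m = 225² − 81·878 = -20493
m = -20493 < 0,  v_rel·d = 225 > 0  ⇒  outside

inside=no margin=-20493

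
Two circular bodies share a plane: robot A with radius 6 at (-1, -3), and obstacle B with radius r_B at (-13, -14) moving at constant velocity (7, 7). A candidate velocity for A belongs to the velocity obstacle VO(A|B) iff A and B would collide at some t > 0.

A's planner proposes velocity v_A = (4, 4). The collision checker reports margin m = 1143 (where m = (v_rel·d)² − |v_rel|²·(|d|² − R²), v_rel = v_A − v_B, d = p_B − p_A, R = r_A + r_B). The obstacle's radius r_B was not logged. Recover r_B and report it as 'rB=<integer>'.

m = 1143
d = (-12, -11);  v_rel = (-3, -3),  |v_rel|² = 18
v_rel×d = (-3)·(-11) − (-3)·(-12) = -3
since m = R²·18 − (-3)²:  R² = (9 + 1143) / 18 = 64
R = √64 = 8  ⇒  r_B = 8 − 6 = 2

rB=2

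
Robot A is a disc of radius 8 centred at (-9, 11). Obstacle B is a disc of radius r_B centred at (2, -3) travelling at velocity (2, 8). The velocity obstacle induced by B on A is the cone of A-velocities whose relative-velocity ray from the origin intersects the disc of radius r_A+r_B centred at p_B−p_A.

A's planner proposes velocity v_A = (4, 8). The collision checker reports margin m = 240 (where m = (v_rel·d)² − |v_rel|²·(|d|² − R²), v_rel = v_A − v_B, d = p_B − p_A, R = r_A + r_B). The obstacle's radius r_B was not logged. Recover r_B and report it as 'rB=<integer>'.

m = 240
d = (11, -14);  v_rel = (2, 0),  |v_rel|² = 4
v_rel×d = (2)·(-14) − (0)·(11) = -28
since m = R²·4 − (-28)²:  R² = (784 + 240) / 4 = 256
R = √256 = 16  ⇒  r_B = 16 − 8 = 8

rB=8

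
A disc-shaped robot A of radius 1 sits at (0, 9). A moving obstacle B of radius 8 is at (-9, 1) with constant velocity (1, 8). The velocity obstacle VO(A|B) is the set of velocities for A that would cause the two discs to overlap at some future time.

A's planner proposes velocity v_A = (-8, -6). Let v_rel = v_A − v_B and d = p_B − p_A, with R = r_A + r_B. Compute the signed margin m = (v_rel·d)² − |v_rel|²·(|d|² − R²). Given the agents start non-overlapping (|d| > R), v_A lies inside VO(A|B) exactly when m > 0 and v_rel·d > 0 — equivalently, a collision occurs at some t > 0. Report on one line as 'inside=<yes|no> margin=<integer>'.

d = (-9, -8),  |d|² = 145;  R = 1+8 = 9,  c = 145−9² = 64
v_rel = (-9, -14),  |v_rel|² = 277;  v_rel·d = (-9)·(-9) + (-14)·(-8) = 193
277·t² − 386·t + 64 = 0  ⇒  m = 193² − 277·64 = 19521
m = 19521 > 0,  v_rel·d = 193 > 0  ⇒  inside

inside=yes margin=19521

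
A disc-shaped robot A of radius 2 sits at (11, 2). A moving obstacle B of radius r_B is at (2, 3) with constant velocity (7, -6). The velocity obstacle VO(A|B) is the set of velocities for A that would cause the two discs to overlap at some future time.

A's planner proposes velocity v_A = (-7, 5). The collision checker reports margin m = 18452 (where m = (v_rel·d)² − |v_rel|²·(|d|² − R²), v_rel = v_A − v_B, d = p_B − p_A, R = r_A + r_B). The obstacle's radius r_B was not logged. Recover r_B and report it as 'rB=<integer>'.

m = 18452
d = (-9, 1);  v_rel = (-14, 11),  |v_rel|² = 317
v_rel×d = (-14)·(1) − (11)·(-9) = 85
since m = R²·317 − 85²:  R² = (7225 + 18452) / 317 = 81
R = √81 = 9  ⇒  r_B = 9 − 2 = 7

rB=7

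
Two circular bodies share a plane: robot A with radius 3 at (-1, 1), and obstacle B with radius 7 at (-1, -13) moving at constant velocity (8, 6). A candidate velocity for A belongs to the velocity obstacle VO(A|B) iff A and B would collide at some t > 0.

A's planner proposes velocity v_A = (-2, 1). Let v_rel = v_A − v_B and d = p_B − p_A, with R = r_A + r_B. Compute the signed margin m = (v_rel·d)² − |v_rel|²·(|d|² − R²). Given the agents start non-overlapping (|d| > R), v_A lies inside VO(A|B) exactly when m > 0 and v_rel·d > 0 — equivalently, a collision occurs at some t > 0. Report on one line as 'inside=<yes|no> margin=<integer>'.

d = (0, -14),  |d|² = 196;  R = 3+7 = 10,  c = 196−10² = 96
v_rel = (-10, -5),  |v_rel|² = 125;  v_rel·d = (-10)·(0) + (-5)·(-14) = 70
125·t² − 140·t + 96 = 0  ⇒  m = 70² − 125·96 = -7100
m = -7100 < 0,  v_rel·d = 70 > 0  ⇒  outside

inside=no margin=-7100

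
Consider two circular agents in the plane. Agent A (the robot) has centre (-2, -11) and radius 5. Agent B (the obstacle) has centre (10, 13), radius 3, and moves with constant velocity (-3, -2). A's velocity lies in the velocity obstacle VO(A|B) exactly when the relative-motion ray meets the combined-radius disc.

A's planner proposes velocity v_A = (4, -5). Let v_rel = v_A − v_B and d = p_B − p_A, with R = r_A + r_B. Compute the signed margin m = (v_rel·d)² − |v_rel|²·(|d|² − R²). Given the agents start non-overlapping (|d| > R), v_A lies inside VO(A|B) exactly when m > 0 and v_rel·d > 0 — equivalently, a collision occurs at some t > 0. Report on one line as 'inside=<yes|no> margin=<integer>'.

d = (12, 24),  |d|² = 720;  R = 5+3 = 8,  c = 720−8² = 656
v_rel = (7, -3),  |v_rel|² = 58;  v_rel·d = (7)·(12) + (-3)·(24) = 12
58·t² − 24·t + 656 = 0  ⇒  m = 12² − 58·656 = -37904
m = -37904 < 0,  v_rel·d = 12 > 0  ⇒  outside

inside=no margin=-37904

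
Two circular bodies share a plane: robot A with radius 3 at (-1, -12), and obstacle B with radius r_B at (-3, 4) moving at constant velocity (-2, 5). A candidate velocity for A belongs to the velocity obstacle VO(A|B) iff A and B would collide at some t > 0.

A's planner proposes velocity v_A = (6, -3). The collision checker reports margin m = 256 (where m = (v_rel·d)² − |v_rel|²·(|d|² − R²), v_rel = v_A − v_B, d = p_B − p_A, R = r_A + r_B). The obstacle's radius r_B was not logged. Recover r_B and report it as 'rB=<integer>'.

m = 256
d = (-2, 16);  v_rel = (8, -8),  |v_rel|² = 128
v_rel×d = (8)·(16) − (-8)·(-2) = 112
since m = R²·128 − 112²:  R² = (12544 + 256) / 128 = 100
R = √100 = 10  ⇒  r_B = 10 − 3 = 7

rB=7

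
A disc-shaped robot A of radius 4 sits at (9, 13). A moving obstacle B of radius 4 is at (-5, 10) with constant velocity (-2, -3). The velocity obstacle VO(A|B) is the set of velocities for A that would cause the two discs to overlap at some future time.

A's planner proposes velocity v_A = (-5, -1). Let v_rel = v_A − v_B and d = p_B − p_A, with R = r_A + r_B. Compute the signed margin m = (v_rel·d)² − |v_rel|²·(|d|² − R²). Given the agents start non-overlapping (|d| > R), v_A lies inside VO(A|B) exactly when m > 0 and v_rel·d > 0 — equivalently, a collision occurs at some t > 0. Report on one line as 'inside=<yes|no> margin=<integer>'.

d = (-14, -3),  |d|² = 205;  R = 4+4 = 8,  c = 205−8² = 141
v_rel = (-3, 2),  |v_rel|² = 13;  v_rel·d = (-3)·(-14) + (2)·(-3) = 36
13·t² − 72·t + 141 = 0  ⇒  m = 36² − 13·141 = -537
m = -537 < 0,  v_rel·d = 36 > 0  ⇒  outside

inside=no margin=-537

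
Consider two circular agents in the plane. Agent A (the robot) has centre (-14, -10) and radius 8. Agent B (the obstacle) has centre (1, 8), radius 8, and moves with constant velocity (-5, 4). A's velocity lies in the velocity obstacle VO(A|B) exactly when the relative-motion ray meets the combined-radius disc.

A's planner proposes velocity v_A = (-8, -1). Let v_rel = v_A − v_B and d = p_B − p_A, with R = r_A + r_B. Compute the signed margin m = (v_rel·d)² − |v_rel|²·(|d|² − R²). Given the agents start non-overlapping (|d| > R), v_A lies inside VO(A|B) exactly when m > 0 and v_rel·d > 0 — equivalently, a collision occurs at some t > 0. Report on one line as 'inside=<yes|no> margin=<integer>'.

d = (15, 18),  |d|² = 549;  R = 8+8 = 16,  c = 549−16² = 293
v_rel = (-3, -5),  |v_rel|² = 34;  v_rel·d = (-3)·(15) + (-5)·(18) = -135
34·t² + 270·t + 293 = 0  ⇒  m = (-135)² − 34·293 = 8263
m = 8263 > 0,  v_rel·d = -135 < 0  ⇒  outside

inside=no margin=8263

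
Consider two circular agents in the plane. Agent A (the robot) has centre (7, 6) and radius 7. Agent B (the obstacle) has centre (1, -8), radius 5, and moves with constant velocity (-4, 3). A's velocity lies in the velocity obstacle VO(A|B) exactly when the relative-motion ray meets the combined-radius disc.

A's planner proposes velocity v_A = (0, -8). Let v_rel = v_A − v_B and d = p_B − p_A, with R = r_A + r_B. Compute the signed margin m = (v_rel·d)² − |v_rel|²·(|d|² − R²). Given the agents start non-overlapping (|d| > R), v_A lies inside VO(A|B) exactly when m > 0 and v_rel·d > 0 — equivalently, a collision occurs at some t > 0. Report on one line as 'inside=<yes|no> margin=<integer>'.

d = (-6, -14),  |d|² = 232;  R = 7+5 = 12,  c = 232−12² = 88
v_rel = (4, -11),  |v_rel|² = 137;  v_rel·d = (4)·(-6) + (-11)·(-14) = 130
137·t² − 260·t + 88 = 0  ⇒  m = 130² − 137·88 = 4844
m = 4844 > 0,  v_rel·d = 130 > 0  ⇒  inside

inside=yes margin=4844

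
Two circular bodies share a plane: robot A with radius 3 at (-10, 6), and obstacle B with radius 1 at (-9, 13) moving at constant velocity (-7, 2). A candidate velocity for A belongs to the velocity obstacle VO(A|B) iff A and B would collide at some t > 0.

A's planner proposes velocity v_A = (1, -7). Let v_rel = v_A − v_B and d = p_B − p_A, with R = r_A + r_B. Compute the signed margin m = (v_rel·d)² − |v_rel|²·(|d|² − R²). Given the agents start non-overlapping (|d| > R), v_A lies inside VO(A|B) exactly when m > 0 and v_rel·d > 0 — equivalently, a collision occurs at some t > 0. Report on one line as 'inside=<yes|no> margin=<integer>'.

d = (1, 7),  |d|² = 50;  R = 3+1 = 4,  c = 50−4² = 34
v_rel = (8, -9),  |v_rel|² = 145;  v_rel·d = (8)·(1) + (-9)·(7) = -55
145·t² + 110·t + 34 = 0  ⇒  m = (-55)² − 145·34 = -1905
m = -1905 < 0,  v_rel·d = -55 < 0  ⇒  outside

inside=no margin=-1905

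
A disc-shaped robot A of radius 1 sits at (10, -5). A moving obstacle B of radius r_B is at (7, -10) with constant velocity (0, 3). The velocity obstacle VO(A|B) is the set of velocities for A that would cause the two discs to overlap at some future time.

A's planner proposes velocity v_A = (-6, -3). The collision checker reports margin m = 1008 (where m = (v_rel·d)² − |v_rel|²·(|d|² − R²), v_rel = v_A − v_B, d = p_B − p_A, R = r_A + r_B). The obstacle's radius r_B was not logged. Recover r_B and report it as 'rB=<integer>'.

m = 1008
d = (-3, -5);  v_rel = (-6, -6),  |v_rel|² = 72
v_rel×d = (-6)·(-5) − (-6)·(-3) = 12
since m = R²·72 − 12²:  R² = (144 + 1008) / 72 = 16
R = √16 = 4  ⇒  r_B = 4 − 1 = 3

rB=3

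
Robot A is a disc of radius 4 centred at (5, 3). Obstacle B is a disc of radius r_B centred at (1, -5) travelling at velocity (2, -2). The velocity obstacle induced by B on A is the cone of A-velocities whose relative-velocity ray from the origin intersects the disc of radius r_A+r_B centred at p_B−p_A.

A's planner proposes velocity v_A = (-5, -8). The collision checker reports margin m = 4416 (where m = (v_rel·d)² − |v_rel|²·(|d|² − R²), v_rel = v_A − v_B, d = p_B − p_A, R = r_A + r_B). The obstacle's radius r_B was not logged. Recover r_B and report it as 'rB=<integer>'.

m = 4416
d = (-4, -8);  v_rel = (-7, -6),  |v_rel|² = 85
v_rel×d = (-7)·(-8) − (-6)·(-4) = 32
since m = R²·85 − 32²:  R² = (1024 + 4416) / 85 = 64
R = √64 = 8  ⇒  r_B = 8 − 4 = 4

rB=4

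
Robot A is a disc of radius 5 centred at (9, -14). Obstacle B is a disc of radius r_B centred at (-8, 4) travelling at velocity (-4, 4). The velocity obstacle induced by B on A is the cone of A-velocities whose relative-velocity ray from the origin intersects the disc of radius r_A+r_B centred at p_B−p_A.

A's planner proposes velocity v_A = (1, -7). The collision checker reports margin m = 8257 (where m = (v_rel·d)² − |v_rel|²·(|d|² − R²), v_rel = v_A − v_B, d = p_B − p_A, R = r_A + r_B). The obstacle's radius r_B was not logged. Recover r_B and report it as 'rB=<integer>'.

m = 8257
d = (-17, 18);  v_rel = (5, -11),  |v_rel|² = 146
v_rel×d = (5)·(18) − (-11)·(-17) = -97
since m = R²·146 − (-97)²:  R² = (9409 + 8257) / 146 = 121
R = √121 = 11  ⇒  r_B = 11 − 5 = 6

rB=6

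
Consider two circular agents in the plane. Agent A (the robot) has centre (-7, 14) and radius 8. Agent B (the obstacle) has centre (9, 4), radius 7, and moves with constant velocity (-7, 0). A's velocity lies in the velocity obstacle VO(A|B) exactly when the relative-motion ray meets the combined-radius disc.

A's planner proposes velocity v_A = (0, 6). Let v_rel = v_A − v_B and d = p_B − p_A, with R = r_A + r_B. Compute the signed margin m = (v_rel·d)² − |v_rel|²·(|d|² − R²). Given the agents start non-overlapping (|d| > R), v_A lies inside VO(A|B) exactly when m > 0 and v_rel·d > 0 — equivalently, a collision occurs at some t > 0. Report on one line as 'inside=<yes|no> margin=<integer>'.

d = (16, -10),  |d|² = 356;  R = 8+7 = 15,  c = 356−15² = 131
v_rel = (7, 6),  |v_rel|² = 85;  v_rel·d = (7)·(16) + (6)·(-10) = 52
85·t² − 104·t + 131 = 0  ⇒  m = 52² − 85·131 = -8431
m = -8431 < 0,  v_rel·d = 52 > 0  ⇒  outside

inside=no margin=-8431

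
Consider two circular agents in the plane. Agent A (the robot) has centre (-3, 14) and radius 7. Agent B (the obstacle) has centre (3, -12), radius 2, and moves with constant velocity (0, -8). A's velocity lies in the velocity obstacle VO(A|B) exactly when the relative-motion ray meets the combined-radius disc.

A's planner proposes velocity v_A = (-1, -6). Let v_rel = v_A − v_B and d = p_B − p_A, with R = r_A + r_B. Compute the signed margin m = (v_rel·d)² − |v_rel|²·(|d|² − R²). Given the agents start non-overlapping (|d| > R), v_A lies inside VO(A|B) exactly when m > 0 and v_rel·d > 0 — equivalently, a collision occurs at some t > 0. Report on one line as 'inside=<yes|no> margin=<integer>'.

d = (6, -26),  |d|² = 712;  R = 7+2 = 9,  c = 712−9² = 631
v_rel = (-1, 2),  |v_rel|² = 5;  v_rel·d = (-1)·(6) + (2)·(-26) = -58
5·t² + 116·t + 631 = 0  ⇒  m = (-58)² − 5·631 = 209
m = 209 > 0,  v_rel·d = -58 < 0  ⇒  outside

inside=no margin=209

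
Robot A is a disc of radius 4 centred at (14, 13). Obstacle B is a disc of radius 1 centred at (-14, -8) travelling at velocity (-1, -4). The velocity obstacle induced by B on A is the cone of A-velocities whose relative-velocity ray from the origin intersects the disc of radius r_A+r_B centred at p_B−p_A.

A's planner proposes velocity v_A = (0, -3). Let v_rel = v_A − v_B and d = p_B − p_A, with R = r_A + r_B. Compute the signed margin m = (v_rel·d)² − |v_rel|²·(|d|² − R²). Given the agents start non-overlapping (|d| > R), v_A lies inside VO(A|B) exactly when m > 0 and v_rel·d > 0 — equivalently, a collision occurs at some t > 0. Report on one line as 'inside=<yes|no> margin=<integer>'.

d = (-28, -21),  |d|² = 1225;  R = 4+1 = 5,  c = 1225−5² = 1200
v_rel = (1, 1),  |v_rel|² = 2;  v_rel·d = (1)·(-28) + (1)·(-21) = -49
2·t² + 98·t + 1200 = 0  ⇒  m = (-49)² − 2·1200 = 1
m = 1 > 0,  v_rel·d = -49 < 0  ⇒  outside

inside=no margin=1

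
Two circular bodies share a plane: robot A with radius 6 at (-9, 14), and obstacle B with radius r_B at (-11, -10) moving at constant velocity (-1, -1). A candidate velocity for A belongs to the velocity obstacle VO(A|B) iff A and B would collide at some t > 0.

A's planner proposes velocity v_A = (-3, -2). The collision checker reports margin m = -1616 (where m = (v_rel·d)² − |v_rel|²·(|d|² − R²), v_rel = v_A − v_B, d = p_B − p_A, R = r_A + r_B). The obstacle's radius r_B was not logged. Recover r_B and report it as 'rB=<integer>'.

m = -1616
d = (-2, -24);  v_rel = (-2, -1),  |v_rel|² = 5
v_rel×d = (-2)·(-24) − (-1)·(-2) = 46
since m = R²·5 − 46²:  R² = (2116 + -1616) / 5 = 100
R = √100 = 10  ⇒  r_B = 10 − 6 = 4

rB=4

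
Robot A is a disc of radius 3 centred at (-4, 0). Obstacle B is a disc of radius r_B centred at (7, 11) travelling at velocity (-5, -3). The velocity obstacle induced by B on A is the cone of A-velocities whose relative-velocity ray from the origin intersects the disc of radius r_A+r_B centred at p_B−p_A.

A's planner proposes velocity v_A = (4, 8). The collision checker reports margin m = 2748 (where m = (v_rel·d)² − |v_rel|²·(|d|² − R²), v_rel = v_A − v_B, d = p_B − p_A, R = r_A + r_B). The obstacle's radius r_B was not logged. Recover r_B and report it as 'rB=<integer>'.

m = 2748
d = (11, 11);  v_rel = (9, 11),  |v_rel|² = 202
v_rel×d = (9)·(11) − (11)·(11) = -22
since m = R²·202 − (-22)²:  R² = (484 + 2748) / 202 = 16
R = √16 = 4  ⇒  r_B = 4 − 3 = 1

rB=1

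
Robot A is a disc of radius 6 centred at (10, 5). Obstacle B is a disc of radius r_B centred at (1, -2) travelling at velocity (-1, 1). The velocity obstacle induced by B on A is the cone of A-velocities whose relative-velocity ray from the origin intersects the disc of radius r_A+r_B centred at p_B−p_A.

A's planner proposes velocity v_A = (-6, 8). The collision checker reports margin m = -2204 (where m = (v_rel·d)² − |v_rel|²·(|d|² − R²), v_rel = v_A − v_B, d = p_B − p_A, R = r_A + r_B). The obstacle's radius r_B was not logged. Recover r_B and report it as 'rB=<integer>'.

m = -2204
d = (-9, -7);  v_rel = (-5, 7),  |v_rel|² = 74
v_rel×d = (-5)·(-7) − (7)·(-9) = 98
since m = R²·74 − 98²:  R² = (9604 + -2204) / 74 = 100
R = √100 = 10  ⇒  r_B = 10 − 6 = 4

rB=4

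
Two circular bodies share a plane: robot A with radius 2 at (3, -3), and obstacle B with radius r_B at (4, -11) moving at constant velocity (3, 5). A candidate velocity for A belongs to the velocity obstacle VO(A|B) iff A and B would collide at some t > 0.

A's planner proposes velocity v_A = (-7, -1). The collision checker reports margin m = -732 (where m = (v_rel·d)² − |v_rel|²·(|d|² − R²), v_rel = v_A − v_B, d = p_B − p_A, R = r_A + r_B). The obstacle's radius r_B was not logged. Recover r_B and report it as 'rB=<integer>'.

m = -732
d = (1, -8);  v_rel = (-10, -6),  |v_rel|² = 136
v_rel×d = (-10)·(-8) − (-6)·(1) = 86
since m = R²·136 − 86²:  R² = (7396 + -732) / 136 = 49
R = √49 = 7  ⇒  r_B = 7 − 2 = 5

rB=5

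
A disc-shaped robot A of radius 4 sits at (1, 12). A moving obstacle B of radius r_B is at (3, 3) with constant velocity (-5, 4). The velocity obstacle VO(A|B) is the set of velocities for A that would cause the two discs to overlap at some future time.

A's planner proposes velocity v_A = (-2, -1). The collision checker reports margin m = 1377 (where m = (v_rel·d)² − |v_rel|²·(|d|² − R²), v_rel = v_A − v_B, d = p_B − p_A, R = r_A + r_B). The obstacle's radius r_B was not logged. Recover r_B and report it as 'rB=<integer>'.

m = 1377
d = (2, -9);  v_rel = (3, -5),  |v_rel|² = 34
v_rel×d = (3)·(-9) − (-5)·(2) = -17
since m = R²·34 − (-17)²:  R² = (289 + 1377) / 34 = 49
R = √49 = 7  ⇒  r_B = 7 − 4 = 3

rB=3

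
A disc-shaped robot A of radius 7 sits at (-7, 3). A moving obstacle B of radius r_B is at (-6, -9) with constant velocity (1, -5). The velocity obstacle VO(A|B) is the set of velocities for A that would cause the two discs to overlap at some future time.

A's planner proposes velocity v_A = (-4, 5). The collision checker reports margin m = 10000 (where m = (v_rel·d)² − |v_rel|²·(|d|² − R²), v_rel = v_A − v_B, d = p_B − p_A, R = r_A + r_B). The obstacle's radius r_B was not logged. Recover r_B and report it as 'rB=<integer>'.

m = 10000
d = (1, -12);  v_rel = (-5, 10),  |v_rel|² = 125
v_rel×d = (-5)·(-12) − (10)·(1) = 50
since m = R²·125 − 50²:  R² = (2500 + 10000) / 125 = 100
R = √100 = 10  ⇒  r_B = 10 − 7 = 3

rB=3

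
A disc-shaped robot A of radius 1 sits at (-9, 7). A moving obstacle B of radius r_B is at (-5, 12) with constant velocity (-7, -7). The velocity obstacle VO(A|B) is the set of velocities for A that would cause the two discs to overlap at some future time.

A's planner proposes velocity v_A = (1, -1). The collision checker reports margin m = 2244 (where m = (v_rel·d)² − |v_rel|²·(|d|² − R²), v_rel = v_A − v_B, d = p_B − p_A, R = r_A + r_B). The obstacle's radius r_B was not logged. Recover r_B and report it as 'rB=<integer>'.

m = 2244
d = (4, 5);  v_rel = (8, 6),  |v_rel|² = 100
v_rel×d = (8)·(5) − (6)·(4) = 16
since m = R²·100 − 16²:  R² = (256 + 2244) / 100 = 25
R = √25 = 5  ⇒  r_B = 5 − 1 = 4

rB=4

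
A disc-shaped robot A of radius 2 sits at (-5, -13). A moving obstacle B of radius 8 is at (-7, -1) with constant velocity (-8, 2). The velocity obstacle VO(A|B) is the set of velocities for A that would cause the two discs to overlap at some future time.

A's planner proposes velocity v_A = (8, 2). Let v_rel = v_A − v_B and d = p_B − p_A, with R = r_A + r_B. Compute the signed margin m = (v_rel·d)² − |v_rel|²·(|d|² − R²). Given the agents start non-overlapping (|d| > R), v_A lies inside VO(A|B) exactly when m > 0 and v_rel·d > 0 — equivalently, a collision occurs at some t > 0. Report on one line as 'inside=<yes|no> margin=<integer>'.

d = (-2, 12),  |d|² = 148;  R = 2+8 = 10,  c = 148−10² = 48
v_rel = (16, 0),  |v_rel|² = 256;  v_rel·d = (16)·(-2) + (0)·(12) = -32
256·t² + 64·t + 48 = 0  ⇒  m = (-32)² − 256·48 = -11264
m = -11264 < 0,  v_rel·d = -32 < 0  ⇒  outside

inside=no margin=-11264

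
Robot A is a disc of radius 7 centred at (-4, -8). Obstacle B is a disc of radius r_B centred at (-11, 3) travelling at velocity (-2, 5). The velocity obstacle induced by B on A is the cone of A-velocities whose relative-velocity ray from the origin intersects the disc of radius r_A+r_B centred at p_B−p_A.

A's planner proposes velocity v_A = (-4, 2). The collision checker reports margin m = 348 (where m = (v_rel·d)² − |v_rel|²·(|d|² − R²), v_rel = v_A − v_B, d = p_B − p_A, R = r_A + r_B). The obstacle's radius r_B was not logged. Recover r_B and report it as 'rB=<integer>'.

m = 348
d = (-7, 11);  v_rel = (-2, -3),  |v_rel|² = 13
v_rel×d = (-2)·(11) − (-3)·(-7) = -43
since m = R²·13 − (-43)²:  R² = (1849 + 348) / 13 = 169
R = √169 = 13  ⇒  r_B = 13 − 7 = 6

rB=6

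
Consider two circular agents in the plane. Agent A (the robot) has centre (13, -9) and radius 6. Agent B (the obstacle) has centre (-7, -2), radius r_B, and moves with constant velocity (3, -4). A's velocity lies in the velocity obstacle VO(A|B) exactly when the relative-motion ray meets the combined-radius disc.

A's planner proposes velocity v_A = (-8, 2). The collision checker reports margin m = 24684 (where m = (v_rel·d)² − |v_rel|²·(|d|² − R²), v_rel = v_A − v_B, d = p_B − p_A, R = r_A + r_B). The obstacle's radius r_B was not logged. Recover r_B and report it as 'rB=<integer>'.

m = 24684
d = (-20, 7);  v_rel = (-11, 6),  |v_rel|² = 157
v_rel×d = (-11)·(7) − (6)·(-20) = 43
since m = R²·157 − 43²:  R² = (1849 + 24684) / 157 = 169
R = √169 = 13  ⇒  r_B = 13 − 6 = 7

rB=7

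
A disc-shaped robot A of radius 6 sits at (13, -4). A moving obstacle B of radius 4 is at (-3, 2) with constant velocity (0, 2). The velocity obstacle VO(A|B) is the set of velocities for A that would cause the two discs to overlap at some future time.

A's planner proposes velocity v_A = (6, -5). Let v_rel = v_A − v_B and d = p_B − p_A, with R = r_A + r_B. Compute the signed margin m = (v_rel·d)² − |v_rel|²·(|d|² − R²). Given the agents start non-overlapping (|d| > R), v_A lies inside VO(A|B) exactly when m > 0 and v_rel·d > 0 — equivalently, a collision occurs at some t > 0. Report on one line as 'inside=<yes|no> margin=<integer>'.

d = (-16, 6),  |d|² = 292;  R = 6+4 = 10,  c = 292−10² = 192
v_rel = (6, -7),  |v_rel|² = 85;  v_rel·d = (6)·(-16) + (-7)·(6) = -138
85·t² + 276·t + 192 = 0  ⇒  m = (-138)² − 85·192 = 2724
m = 2724 > 0,  v_rel·d = -138 < 0  ⇒  outside

inside=no margin=2724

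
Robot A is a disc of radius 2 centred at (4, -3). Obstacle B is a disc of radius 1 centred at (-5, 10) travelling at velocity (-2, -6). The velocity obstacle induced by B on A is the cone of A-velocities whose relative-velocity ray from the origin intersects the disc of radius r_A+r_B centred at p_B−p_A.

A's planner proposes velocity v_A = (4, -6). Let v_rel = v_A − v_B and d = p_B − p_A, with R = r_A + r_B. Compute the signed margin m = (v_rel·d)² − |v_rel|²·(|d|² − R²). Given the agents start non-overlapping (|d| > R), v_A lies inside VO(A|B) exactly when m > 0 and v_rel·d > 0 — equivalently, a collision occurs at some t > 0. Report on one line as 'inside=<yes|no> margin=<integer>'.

d = (-9, 13),  |d|² = 250;  R = 2+1 = 3,  c = 250−3² = 241
v_rel = (6, 0),  |v_rel|² = 36;  v_rel·d = (6)·(-9) + (0)·(13) = -54
36·t² + 108·t + 241 = 0  ⇒  m = (-54)² − 36·241 = -5760
m = -5760 < 0,  v_rel·d = -54 < 0  ⇒  outside

inside=no margin=-5760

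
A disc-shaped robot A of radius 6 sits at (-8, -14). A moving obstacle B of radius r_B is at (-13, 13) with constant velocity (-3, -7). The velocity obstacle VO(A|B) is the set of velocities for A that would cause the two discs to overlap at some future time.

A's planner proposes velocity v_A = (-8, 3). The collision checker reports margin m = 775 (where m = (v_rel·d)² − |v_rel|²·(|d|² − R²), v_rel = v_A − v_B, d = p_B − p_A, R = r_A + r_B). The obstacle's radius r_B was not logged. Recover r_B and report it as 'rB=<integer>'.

m = 775
d = (-5, 27);  v_rel = (-5, 10),  |v_rel|² = 125
v_rel×d = (-5)·(27) − (10)·(-5) = -85
since m = R²·125 − (-85)²:  R² = (7225 + 775) / 125 = 64
R = √64 = 8  ⇒  r_B = 8 − 6 = 2

rB=2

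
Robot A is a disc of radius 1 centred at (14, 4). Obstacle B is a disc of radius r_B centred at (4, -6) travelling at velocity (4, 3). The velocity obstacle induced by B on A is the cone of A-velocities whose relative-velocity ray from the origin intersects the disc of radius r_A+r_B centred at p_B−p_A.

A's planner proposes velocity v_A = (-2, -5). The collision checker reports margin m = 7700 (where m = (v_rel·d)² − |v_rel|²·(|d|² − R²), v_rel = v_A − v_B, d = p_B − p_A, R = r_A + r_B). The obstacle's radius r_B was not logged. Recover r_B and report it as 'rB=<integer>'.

m = 7700
d = (-10, -10);  v_rel = (-6, -8),  |v_rel|² = 100
v_rel×d = (-6)·(-10) − (-8)·(-10) = -20
since m = R²·100 − (-20)²:  R² = (400 + 7700) / 100 = 81
R = √81 = 9  ⇒  r_B = 9 − 1 = 8

rB=8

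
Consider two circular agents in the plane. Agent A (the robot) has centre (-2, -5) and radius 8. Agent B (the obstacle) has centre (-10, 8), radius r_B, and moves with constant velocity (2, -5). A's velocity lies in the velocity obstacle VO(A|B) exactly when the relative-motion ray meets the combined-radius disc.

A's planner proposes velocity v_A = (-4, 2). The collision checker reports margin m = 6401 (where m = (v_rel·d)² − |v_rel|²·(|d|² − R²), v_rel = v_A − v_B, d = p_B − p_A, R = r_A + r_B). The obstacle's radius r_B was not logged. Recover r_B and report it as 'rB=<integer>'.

m = 6401
d = (-8, 13);  v_rel = (-6, 7),  |v_rel|² = 85
v_rel×d = (-6)·(13) − (7)·(-8) = -22
since m = R²·85 − (-22)²:  R² = (484 + 6401) / 85 = 81
R = √81 = 9  ⇒  r_B = 9 − 8 = 1

rB=1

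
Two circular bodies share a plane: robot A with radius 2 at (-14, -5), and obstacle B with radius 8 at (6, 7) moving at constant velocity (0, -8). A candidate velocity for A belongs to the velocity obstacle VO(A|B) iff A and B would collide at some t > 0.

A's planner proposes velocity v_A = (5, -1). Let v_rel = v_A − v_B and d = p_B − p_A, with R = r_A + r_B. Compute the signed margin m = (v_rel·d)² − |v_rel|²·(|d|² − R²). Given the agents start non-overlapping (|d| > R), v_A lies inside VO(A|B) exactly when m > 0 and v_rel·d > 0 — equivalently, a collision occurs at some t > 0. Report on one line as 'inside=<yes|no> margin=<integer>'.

d = (20, 12),  |d|² = 544;  R = 2+8 = 10,  c = 544−10² = 444
v_rel = (5, 7),  |v_rel|² = 74;  v_rel·d = (5)·(20) + (7)·(12) = 184
74·t² − 368·t + 444 = 0  ⇒  m = 184² − 74·444 = 1000
m = 1000 > 0,  v_rel·d = 184 > 0  ⇒  inside

inside=yes margin=1000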